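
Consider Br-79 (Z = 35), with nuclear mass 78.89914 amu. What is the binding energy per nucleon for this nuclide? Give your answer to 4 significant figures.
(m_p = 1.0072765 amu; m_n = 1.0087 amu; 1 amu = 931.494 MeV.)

8.706 MeV/nucleon

Total constituent mass: 35 × 1.0072765 + 44 × 1.0087 = 79.6374775 amu
Δm = 79.6374775 − 78.89914 = 0.7383375 amu
Converting to energy: 0.7383375 amu × 931.494 MeV/amu = 687.757 MeV
Per nucleon: 687.757 / 79 = 8.706 MeV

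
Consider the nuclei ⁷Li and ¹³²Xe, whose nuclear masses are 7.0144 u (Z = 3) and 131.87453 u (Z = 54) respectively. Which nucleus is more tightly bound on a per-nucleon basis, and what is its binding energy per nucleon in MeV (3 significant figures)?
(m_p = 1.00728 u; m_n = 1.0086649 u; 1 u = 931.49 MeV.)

⁷Li: Σm = 3(1.00728) + 4(1.0086649) = 7.0564996 u; Δm = 0.0420996 u; E_B = 39.215 MeV; E_B/A = 5.602 MeV
¹³²Xe: Σm = 54(1.00728) + 78(1.0086649) = 133.0689822 u; Δm = 1.1944522 u; E_B = 1112.6 MeV; E_B/A = 8.429 MeV
¹³²Xe has the higher binding energy per nucleon, so it is the more tightly bound nucleus.

¹³²Xe; 8.43 MeV/nucleon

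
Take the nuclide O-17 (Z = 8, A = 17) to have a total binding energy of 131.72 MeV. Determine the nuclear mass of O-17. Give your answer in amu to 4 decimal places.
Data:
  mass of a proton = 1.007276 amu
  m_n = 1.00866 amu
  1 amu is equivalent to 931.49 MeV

Mass defect = 131.72 MeV / (931.49 MeV/amu) = 0.141408 amu
Constituent mass = 8(1.007276) + 9(1.00866) = 17.136148 amu
Nuclear mass = 17.136148 − 0.141408 = 16.994740 amu ≈ 16.9947 amu (to 4 decimal places)

16.9947 amu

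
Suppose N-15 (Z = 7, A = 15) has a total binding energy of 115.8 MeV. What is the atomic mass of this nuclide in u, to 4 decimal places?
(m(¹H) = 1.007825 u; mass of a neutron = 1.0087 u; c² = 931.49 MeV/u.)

Mass defect = 115.8 MeV / (931.49 MeV/u) = 0.124317 u
Constituent mass = 7(1.007825) + 8(1.0087) = 15.124375 u
Atomic mass = 15.124375 − 0.124317 = 15.000058 u ≈ 15.0001 u (to 4 decimal places)

15.0001 u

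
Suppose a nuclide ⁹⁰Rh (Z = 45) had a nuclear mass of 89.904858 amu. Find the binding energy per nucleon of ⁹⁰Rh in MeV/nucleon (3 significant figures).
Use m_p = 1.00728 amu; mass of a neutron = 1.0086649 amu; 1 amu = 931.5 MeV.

8.41 MeV/nucleon

The nucleus contains 45 protons and 90 − 45 = 45 neutrons.
Σm = 45·m_p + 45·m_n = 45.32760 + 45.3899205 = 90.7175205 amu
The mass defect is 90.7175205 − 89.904858 = 0.8126625 amu.
Converting to energy: 0.8126625 amu × 931.5 MeV/amu = 756.995 MeV
BE/A = 756.995 MeV / 90 = 8.411 MeV/nucleon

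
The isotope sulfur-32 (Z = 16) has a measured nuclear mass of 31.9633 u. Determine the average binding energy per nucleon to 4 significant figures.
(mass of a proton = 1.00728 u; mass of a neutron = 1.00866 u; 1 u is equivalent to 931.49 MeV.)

With 16 protons and 16 neutrons (A = 32):
Σm = 16·m_p + 16·m_n = 16.11648 + 16.13856 = 32.25504 u
Δm = 32.25504 − 31.9633 = 0.29174 u
E_B = 0.29174 × 931.49 = 271.753 MeV
Dividing by A = 32 gives 8.492 MeV per nucleon.

8.492 MeV/nucleon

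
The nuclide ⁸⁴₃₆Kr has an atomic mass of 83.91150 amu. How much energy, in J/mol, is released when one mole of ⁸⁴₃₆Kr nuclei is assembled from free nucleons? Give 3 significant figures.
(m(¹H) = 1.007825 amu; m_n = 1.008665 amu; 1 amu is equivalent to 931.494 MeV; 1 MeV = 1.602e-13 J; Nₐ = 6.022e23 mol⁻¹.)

Z = 36, so N = A − Z = 84 − 36 = 48.
Total constituent mass: 36 × 1.007825 + 48 × 1.008665 = 84.697620 amu
Δm = 84.697620 − 83.91150 = 0.786120 amu
E_B = 0.786120 × 931.494 = 732.266 MeV
Per nucleus in joules: 732.266 MeV × 1.602e-13 J/MeV = 1.1731e-10 J
Per mole: 1.1731e-10 J × 6.022e23 mol⁻¹ = 7.0644e+13 J/mol

7.06e+13 J/mol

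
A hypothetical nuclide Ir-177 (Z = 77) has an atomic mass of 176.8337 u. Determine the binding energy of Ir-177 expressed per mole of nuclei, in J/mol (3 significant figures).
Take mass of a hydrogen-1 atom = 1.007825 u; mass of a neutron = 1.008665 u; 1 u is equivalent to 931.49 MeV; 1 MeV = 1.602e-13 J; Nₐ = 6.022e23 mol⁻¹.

With 77 protons and 100 neutrons (A = 177):
Mass of separated nucleons = 77(1.007825) + 100(1.008665) = 77.602525 + 100.866500 = 178.469025 u
Δm = 178.469025 − 176.8337 = 1.635325 u
Converting to energy: 1.635325 u × 931.49 MeV/u = 1523.29 MeV
Per nucleus in joules: 1523.29 MeV × 1.602e-13 J/MeV = 2.4403e-10 J
Per mole: 2.4403e-10 J × 6.022e23 mol⁻¹ = 1.4695e+14 J/mol

1.47e+14 J/mol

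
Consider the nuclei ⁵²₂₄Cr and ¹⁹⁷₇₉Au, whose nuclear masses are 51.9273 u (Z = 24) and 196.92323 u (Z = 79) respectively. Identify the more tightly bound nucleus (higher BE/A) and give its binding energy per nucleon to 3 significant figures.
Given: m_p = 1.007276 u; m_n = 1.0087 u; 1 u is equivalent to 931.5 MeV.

⁵²₂₄Cr; 8.79 MeV/nucleon

⁵²₂₄Cr: Σm = 24(1.007276) + 28(1.0087) = 52.418224 u; Δm = 0.490924 u; E_B = 457.30 MeV; E_B/A = 8.794 MeV
¹⁹⁷₇₉Au: Σm = 79(1.007276) + 118(1.0087) = 198.601404 u; Δm = 1.678174 u; E_B = 1563.2 MeV; E_B/A = 7.935 MeV
⁵²₂₄Cr has the higher binding energy per nucleon, so it is the more tightly bound nucleus.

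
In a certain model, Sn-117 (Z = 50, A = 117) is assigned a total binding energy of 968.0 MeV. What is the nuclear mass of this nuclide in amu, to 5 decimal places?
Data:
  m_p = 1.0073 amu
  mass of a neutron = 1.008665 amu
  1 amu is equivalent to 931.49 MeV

116.90636 amu

Mass defect = 968.0 MeV / (931.49 MeV/amu) = 1.0391953 amu
Constituent mass = 50(1.0073) + 67(1.008665) = 117.945555 amu
Nuclear mass = 117.945555 − 1.0391953 = 116.9063597 amu ≈ 116.90636 amu (to 5 decimal places)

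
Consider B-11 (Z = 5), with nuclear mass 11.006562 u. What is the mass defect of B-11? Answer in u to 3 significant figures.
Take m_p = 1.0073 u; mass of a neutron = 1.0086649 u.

With 5 protons and 6 neutrons (A = 11):
Σm = 5·m_p + 6·m_n = 5.0365 + 6.0519894 = 11.0884894 u
Mass defect Δm = 11.0884894 − 11.006562 = 0.0819274 u

0.0819 u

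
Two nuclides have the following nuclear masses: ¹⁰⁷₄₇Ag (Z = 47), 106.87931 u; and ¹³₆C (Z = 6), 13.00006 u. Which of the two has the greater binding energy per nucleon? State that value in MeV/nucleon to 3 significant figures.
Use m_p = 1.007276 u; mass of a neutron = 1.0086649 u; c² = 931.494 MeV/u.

¹⁰⁷₄₇Ag; 8.55 MeV/nucleon

¹⁰⁷₄₇Ag: Σm = 47(1.007276) + 60(1.0086649) = 107.8618660 u; Δm = 0.9825560 u; E_B = 915.25 MeV; E_B/A = 8.554 MeV
¹³₆C: Σm = 6(1.007276) + 7(1.0086649) = 13.1043103 u; Δm = 0.1042503 u; E_B = 97.109 MeV; E_B/A = 7.470 MeV
¹⁰⁷₄₇Ag has the higher binding energy per nucleon, so it is the more tightly bound nucleus.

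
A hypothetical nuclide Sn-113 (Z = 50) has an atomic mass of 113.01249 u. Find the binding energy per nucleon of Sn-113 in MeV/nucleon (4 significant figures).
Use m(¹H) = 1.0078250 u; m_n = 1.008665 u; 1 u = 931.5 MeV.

With 50 protons and 63 neutrons (A = 113):
Mass of separated nucleons = 50(1.0078250) + 63(1.008665) = 50.3912500 + 63.545895 = 113.9371450 u
The mass defect is 113.9371450 − 113.01249 = 0.9246550 u.
Binding energy = Δm·c² = 0.9246550 × 931.5 MeV/u = 861.316 MeV
Per nucleon: 861.316 / 113 = 7.622 MeV

7.622 MeV/nucleon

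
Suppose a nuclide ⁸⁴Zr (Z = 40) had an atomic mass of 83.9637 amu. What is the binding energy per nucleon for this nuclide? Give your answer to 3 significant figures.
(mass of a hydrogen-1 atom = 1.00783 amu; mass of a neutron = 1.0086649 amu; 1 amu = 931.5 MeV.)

With 40 protons and 44 neutrons (A = 84):
Σm = 40·m(¹H) + 44·m_n = 40.31320 + 44.3812556 = 84.6944556 amu
Mass defect Δm = 84.6944556 − 83.9637 = 0.7307556 amu
E_B = 0.7307556 × 931.5 = 680.699 MeV
Per nucleon: 680.699 / 84 = 8.104 MeV

8.10 MeV/nucleon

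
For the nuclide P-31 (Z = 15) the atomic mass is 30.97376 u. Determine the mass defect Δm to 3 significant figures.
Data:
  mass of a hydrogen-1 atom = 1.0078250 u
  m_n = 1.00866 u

The nucleus contains 15 protons and 31 − 15 = 16 neutrons.
Mass of separated nucleons = 15(1.0078250) + 16(1.00866) = 15.1173750 + 16.13856 = 31.2559350 u
The mass defect is 31.2559350 − 30.97376 = 0.2821750 u.

0.282 u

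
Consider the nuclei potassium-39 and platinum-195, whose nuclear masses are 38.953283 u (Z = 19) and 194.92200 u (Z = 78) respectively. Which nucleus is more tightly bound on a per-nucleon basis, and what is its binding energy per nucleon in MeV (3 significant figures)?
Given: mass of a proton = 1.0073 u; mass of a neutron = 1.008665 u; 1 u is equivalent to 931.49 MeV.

potassium-39: Σm = 19(1.0073) + 20(1.008665) = 39.312000 u; Δm = 0.358717 u; E_B = 334.14 MeV; E_B/A = 8.568 MeV
platinum-195: Σm = 78(1.0073) + 117(1.008665) = 196.583205 u; Δm = 1.661205 u; E_B = 1547.4 MeV; E_B/A = 7.935 MeV
potassium-39 has the higher binding energy per nucleon, so it is the more tightly bound nucleus.

potassium-39; 8.57 MeV/nucleon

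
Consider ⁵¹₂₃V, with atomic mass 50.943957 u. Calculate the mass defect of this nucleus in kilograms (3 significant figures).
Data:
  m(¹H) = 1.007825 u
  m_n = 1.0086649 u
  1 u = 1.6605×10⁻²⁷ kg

7.95e-28 kg

Total constituent mass: 23 × 1.007825 + 28 × 1.0086649 = 51.4225922 u
Δm = 51.4225922 − 50.943957 = 0.4786352 u
In SI units: 0.4786352 u × 1.6605×10⁻²⁷ kg/u = 7.9477e-28 kg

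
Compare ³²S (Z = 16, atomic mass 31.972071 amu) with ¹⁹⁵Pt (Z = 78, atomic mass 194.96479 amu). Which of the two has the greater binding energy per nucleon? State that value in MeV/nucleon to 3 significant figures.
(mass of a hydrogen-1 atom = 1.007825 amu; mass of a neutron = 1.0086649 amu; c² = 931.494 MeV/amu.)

³²S; 8.49 MeV/nucleon

³²S: Σm = 16(1.007825) + 16(1.0086649) = 32.2638384 amu; Δm = 0.2917674 amu; E_B = 271.78 MeV; E_B/A = 8.493 MeV
¹⁹⁵Pt: Σm = 78(1.007825) + 117(1.0086649) = 196.6241433 amu; Δm = 1.6593533 amu; E_B = 1545.7 MeV; E_B/A = 7.927 MeV
³²S has the higher binding energy per nucleon, so it is the more tightly bound nucleus.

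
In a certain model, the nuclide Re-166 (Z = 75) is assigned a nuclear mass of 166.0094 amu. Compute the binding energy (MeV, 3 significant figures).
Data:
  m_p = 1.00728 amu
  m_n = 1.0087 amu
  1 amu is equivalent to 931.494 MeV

Total constituent mass: 75 × 1.00728 + 91 × 1.0087 = 167.33770 amu
The mass defect is 167.33770 − 166.0094 = 1.32830 amu.
Binding energy = Δm·c² = 1.32830 × 931.494 MeV/amu = 1237.30 MeV

1240 MeV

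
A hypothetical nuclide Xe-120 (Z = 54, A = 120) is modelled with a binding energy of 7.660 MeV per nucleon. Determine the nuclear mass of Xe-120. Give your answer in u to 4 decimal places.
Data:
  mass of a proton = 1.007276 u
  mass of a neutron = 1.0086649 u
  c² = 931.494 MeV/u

119.9780 u

Total binding energy = 120 × 7.660 = 919.200 MeV
Mass defect = 919.200 MeV / (931.494 MeV/u) = 0.986802 u
Constituent mass = 54(1.007276) + 66(1.0086649) = 120.9647874 u
Nuclear mass = 120.9647874 − 0.986802 = 119.9779854 u ≈ 119.9780 u (to 4 decimal places)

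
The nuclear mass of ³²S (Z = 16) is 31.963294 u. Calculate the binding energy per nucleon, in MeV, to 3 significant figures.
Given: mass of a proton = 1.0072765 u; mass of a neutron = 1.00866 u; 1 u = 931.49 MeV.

Total constituent mass: 16 × 1.0072765 + 16 × 1.00866 = 32.2549840 u
The mass defect is 32.2549840 − 31.963294 = 0.2916900 u.
E_B = 0.2916900 × 931.49 = 271.706 MeV
Dividing by A = 32 gives 8.491 MeV per nucleon.

8.49 MeV/nucleon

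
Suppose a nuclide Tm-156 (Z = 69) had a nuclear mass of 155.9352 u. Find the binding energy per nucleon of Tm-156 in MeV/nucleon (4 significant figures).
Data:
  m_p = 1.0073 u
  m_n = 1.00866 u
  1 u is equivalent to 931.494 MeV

Σm = 69·m_p + 87·m_n = 69.5037 + 87.75342 = 157.25712 u
Δm = 157.25712 − 155.9352 = 1.32192 u
E_B = 1.32192 × 931.494 = 1231.36 MeV
BE/A = 1231.36 MeV / 156 = 7.893 MeV/nucleon

7.893 MeV/nucleon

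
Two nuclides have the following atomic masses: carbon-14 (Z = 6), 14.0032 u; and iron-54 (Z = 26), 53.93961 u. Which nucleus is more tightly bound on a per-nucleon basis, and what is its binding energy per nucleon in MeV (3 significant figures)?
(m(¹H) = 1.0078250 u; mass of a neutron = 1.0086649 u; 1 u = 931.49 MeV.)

carbon-14: Σm = 6(1.0078250) + 8(1.0086649) = 14.1162692 u; Δm = 0.1130692 u; E_B = 105.32 MeV; E_B/A = 7.523 MeV
iron-54: Σm = 26(1.0078250) + 28(1.0086649) = 54.4460672 u; Δm = 0.5064572 u; E_B = 471.76 MeV; E_B/A = 8.736 MeV
iron-54 has the higher binding energy per nucleon, so it is the more tightly bound nucleus.

iron-54; 8.74 MeV/nucleon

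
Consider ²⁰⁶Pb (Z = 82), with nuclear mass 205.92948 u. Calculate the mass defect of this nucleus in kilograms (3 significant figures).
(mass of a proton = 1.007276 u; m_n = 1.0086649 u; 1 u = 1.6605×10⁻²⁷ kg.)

2.89e-27 kg

Mass of separated nucleons = 82(1.007276) + 124(1.0086649) = 82.596632 + 125.0744476 = 207.6710796 u
Mass defect Δm = 207.6710796 − 205.92948 = 1.7415996 u
In SI units: 1.7415996 u × 1.6605×10⁻²⁷ kg/u = 2.8919e-27 kg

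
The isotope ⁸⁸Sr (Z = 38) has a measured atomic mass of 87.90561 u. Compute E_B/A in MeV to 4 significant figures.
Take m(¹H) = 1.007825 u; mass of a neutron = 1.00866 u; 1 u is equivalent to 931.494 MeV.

Σm = 38·m(¹H) + 50·m_n = 38.297350 + 50.43300 = 88.730350 u
The mass defect is 88.730350 − 87.90561 = 0.824740 u.
Binding energy = Δm·c² = 0.824740 × 931.494 MeV/u = 768.240 MeV
BE/A = 768.240 MeV / 88 = 8.730 MeV/nucleon

8.730 MeV/nucleon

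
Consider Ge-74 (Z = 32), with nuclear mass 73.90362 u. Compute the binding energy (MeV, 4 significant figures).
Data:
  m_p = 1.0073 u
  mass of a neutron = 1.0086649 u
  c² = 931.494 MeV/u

Mass of separated nucleons = 32(1.0073) + 42(1.0086649) = 32.2336 + 42.3639258 = 74.5975258 u
The mass defect is 74.5975258 − 73.90362 = 0.6939058 u.
E_B = 0.6939058 × 931.494 = 646.369 MeV

646.4 MeV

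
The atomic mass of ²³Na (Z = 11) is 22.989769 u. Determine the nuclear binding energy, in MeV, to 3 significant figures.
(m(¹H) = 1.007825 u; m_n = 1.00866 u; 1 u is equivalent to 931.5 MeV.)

With 11 protons and 12 neutrons (A = 23):
Σm = 11·m(¹H) + 12·m_n = 11.086075 + 12.10392 = 23.189995 u
Δm = 23.189995 − 22.989769 = 0.200226 u
Binding energy = Δm·c² = 0.200226 × 931.5 MeV/u = 186.511 MeV

187 MeV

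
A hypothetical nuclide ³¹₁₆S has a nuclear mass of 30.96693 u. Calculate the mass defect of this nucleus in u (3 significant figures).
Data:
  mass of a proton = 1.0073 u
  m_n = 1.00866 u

0.280 u

Σm = 16·m_p + 15·m_n = 16.1168 + 15.12990 = 31.24670 u
Mass defect Δm = 31.24670 − 30.96693 = 0.27977 u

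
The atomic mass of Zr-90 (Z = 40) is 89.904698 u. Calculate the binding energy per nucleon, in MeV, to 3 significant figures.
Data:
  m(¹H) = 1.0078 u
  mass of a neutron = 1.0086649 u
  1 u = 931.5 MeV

8.70 MeV/nucleon

Total constituent mass: 40 × 1.0078 + 50 × 1.0086649 = 90.7452450 u
Δm = 90.7452450 − 89.904698 = 0.8405470 u
E_B = 0.8405470 × 931.5 = 782.970 MeV
BE/A = 782.970 MeV / 90 = 8.700 MeV/nucleon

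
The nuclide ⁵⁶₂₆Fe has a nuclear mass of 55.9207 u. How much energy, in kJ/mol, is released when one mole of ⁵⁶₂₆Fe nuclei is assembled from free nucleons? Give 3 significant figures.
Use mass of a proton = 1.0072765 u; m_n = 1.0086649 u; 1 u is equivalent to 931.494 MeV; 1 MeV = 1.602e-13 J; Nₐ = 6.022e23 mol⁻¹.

Total constituent mass: 26 × 1.0072765 + 30 × 1.0086649 = 56.4491360 u
Mass defect Δm = 56.4491360 − 55.9207 = 0.5284360 u
Binding energy = Δm·c² = 0.5284360 × 931.494 MeV/u = 492.235 MeV
Per nucleus in joules: 492.235 MeV × 1.602e-13 J/MeV = 7.8856e-11 J
Per mole: 7.8856e-11 J × 6.022e23 mol⁻¹ = 4.7487e+13 J/mol

4.75e+10 kJ/mol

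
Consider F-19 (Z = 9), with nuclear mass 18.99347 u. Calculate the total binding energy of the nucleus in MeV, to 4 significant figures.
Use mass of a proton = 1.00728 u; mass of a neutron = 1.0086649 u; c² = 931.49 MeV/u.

Z = 9, so N = A − Z = 19 − 9 = 10.
Mass of separated nucleons = 9(1.00728) + 10(1.0086649) = 9.06552 + 10.0866490 = 19.1521690 u
The mass defect is 19.1521690 − 18.99347 = 0.1586990 u.
Binding energy = Δm·c² = 0.1586990 × 931.49 MeV/u = 147.827 MeV

147.8 MeV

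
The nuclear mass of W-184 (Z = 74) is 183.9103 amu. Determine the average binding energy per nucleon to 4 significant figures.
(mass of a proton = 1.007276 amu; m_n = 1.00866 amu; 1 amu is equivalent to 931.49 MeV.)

The nucleus contains 74 protons and 184 − 74 = 110 neutrons.
Mass of separated nucleons = 74(1.007276) + 110(1.00866) = 74.538424 + 110.95260 = 185.491024 amu
The mass defect is 185.491024 − 183.9103 = 1.580724 amu.
E_B = 1.580724 × 931.49 = 1472.43 MeV
Per nucleon: 1472.43 / 184 = 8.002 MeV

8.002 MeV/nucleon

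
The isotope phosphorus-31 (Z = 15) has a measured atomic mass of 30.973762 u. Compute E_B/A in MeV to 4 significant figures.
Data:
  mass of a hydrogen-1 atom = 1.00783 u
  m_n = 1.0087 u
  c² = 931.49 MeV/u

Mass of separated nucleons = 15(1.00783) + 16(1.0087) = 15.11745 + 16.1392 = 31.25665 u
Mass defect Δm = 31.25665 − 30.973762 = 0.282888 u
E_B = 0.282888 × 931.49 = 263.507 MeV
Per nucleon: 263.507 / 31 = 8.500 MeV

8.500 MeV/nucleon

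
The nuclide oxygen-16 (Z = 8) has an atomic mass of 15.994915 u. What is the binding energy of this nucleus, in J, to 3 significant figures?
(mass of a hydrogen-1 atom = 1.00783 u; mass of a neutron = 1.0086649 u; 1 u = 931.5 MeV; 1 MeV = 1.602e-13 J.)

Mass of separated nucleons = 8(1.00783) + 8(1.0086649) = 8.06264 + 8.0693192 = 16.1319592 u
Δm = 16.1319592 − 15.994915 = 0.1370442 u
Converting to energy: 0.1370442 u × 931.5 MeV/u = 127.657 MeV
In joules: 127.657 MeV × 1.602e-13 J/MeV = 2.0451e-11 J

2.05e-11 J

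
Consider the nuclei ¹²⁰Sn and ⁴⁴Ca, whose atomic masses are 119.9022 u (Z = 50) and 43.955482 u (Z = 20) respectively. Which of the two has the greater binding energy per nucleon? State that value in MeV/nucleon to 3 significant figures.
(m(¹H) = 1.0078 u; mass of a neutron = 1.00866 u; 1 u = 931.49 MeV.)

⁴⁴Ca; 8.65 MeV/nucleon

¹²⁰Sn: Σm = 50(1.0078) + 70(1.00866) = 120.99620 u; Δm = 1.09400 u; E_B = 1019.05 MeV; E_B/A = 8.492 MeV
⁴⁴Ca: Σm = 20(1.0078) + 24(1.00866) = 44.36384 u; Δm = 0.408358 u; E_B = 380.38 MeV; E_B/A = 8.645 MeV
⁴⁴Ca has the higher binding energy per nucleon, so it is the more tightly bound nucleus.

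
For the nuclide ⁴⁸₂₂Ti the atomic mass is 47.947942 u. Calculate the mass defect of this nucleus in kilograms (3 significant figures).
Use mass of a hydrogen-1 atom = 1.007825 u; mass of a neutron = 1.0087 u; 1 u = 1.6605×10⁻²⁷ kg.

The nucleus contains 22 protons and 48 − 22 = 26 neutrons.
Total constituent mass: 22 × 1.007825 + 26 × 1.0087 = 48.398350 u
Mass defect Δm = 48.398350 − 47.947942 = 0.450408 u
In SI units: 0.450408 u × 1.6605×10⁻²⁷ kg/u = 7.4790e-28 kg

7.48e-28 kg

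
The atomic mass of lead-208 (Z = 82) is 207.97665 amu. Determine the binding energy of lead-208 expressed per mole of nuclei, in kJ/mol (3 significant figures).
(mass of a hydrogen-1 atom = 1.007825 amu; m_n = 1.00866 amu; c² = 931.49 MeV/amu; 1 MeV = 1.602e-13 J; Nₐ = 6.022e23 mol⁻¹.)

1.58e+11 kJ/mol

The nucleus contains 82 protons and 208 − 82 = 126 neutrons.
Σm = 82·m(¹H) + 126·m_n = 82.641650 + 127.09116 = 209.732810 amu
Mass defect Δm = 209.732810 − 207.97665 = 1.756160 amu
E_B = 1.756160 × 931.49 = 1635.85 MeV
Per nucleus in joules: 1635.85 MeV × 1.602e-13 J/MeV = 2.6206e-10 J
Per mole: 2.6206e-10 J × 6.022e23 mol⁻¹ = 1.5781e+14 J/mol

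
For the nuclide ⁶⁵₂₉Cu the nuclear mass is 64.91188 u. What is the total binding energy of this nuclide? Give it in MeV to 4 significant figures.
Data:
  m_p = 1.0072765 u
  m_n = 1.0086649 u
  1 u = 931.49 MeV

569.2 MeV

Total constituent mass: 29 × 1.0072765 + 36 × 1.0086649 = 65.5229549 u
Mass defect Δm = 65.5229549 − 64.91188 = 0.6110749 u
E_B = 0.6110749 × 931.49 = 569.210 MeV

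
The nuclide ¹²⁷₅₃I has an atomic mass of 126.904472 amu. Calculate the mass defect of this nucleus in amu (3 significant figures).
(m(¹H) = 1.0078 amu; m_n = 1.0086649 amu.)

1.15 amu

Z = 53, so N = A − Z = 127 − 53 = 74.
Σm = 53·m(¹H) + 74·m_n = 53.4134 + 74.6412026 = 128.0546026 amu
The mass defect is 128.0546026 − 126.904472 = 1.1501306 amu.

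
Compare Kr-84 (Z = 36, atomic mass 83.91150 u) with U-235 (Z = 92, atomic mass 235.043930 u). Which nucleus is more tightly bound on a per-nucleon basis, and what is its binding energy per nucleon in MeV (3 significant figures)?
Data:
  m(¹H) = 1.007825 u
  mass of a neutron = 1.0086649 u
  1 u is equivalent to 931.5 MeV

Kr-84: Σm = 36(1.007825) + 48(1.0086649) = 84.6976152 u; Δm = 0.7861152 u; E_B = 732.266 MeV; E_B/A = 8.717 MeV
U-235: Σm = 92(1.007825) + 143(1.0086649) = 236.9589807 u; Δm = 1.9150507 u; E_B = 1783.9 MeV; E_B/A = 7.591 MeV
Kr-84 has the higher binding energy per nucleon, so it is the more tightly bound nucleus.

Kr-84; 8.72 MeV/nucleon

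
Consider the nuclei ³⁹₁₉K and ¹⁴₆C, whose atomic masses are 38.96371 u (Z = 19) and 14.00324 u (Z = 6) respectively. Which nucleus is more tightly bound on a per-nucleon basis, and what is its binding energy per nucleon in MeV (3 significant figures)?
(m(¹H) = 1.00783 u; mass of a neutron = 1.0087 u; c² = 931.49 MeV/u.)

³⁹₁₉K; 8.58 MeV/nucleon

³⁹₁₉K: Σm = 19(1.00783) + 20(1.0087) = 39.32277 u; Δm = 0.35906 u; E_B = 334.46 MeV; E_B/A = 8.576 MeV
¹⁴₆C: Σm = 6(1.00783) + 8(1.0087) = 14.11658 u; Δm = 0.11334 u; E_B = 105.58 MeV; E_B/A = 7.541 MeV
³⁹₁₉K has the higher binding energy per nucleon, so it is the more tightly bound nucleus.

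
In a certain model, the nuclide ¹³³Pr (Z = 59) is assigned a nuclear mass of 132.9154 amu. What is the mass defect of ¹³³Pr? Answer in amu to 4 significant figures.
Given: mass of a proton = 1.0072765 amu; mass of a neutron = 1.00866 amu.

1.155 amu

Mass of separated nucleons = 59(1.0072765) + 74(1.00866) = 59.4293135 + 74.64084 = 134.0701535 amu
Δm = 134.0701535 − 132.9154 = 1.1547535 amu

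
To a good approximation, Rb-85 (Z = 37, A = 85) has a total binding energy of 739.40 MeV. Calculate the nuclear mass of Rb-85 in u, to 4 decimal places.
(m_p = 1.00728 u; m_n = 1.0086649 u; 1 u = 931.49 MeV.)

84.8915 u

Mass defect = 739.40 MeV / (931.49 MeV/u) = 0.793782 u
Constituent mass = 37(1.00728) + 48(1.0086649) = 85.6852752 u
Nuclear mass = 85.6852752 − 0.793782 = 84.8914932 u ≈ 84.8915 u (to 4 decimal places)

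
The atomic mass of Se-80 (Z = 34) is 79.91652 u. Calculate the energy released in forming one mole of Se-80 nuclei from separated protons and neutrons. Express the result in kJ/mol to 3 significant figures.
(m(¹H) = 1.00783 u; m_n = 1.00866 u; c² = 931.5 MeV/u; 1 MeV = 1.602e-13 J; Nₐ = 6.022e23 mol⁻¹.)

Σm = 34·m(¹H) + 46·m_n = 34.26622 + 46.39836 = 80.66458 u
Δm = 80.66458 − 79.91652 = 0.74806 u
Binding energy = Δm·c² = 0.74806 × 931.5 MeV/u = 696.818 MeV
Per nucleus in joules: 696.818 MeV × 1.602e-13 J/MeV = 1.1163e-10 J
Per mole: 1.1163e-10 J × 6.022e23 mol⁻¹ = 6.7224e+13 J/mol

6.72e+10 kJ/mol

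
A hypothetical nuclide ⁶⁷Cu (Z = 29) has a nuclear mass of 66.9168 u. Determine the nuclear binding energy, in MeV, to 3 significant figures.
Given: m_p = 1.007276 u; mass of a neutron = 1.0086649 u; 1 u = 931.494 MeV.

Mass of separated nucleons = 29(1.007276) + 38(1.0086649) = 29.211004 + 38.3292662 = 67.5402702 u
Mass defect Δm = 67.5402702 − 66.9168 = 0.6234702 u
Converting to energy: 0.6234702 u × 931.494 MeV/u = 580.759 MeV

581 MeV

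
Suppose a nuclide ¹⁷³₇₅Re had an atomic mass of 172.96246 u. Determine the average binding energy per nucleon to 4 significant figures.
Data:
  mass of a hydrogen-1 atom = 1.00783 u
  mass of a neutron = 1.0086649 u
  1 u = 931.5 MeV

Σm = 75·m(¹H) + 98·m_n = 75.58725 + 98.8491602 = 174.4364102 u
Δm = 174.4364102 − 172.96246 = 1.4739502 u
Converting to energy: 1.4739502 u × 931.5 MeV/u = 1372.98 MeV
Dividing by A = 173 gives 7.936 MeV per nucleon.

7.936 MeV/nucleon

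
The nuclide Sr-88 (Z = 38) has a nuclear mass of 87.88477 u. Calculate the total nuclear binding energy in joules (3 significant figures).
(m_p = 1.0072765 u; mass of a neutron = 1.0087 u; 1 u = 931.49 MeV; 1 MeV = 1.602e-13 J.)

1.23e-10 J

Z = 38, so N = A − Z = 88 − 38 = 50.
Mass of separated nucleons = 38(1.0072765) + 50(1.0087) = 38.2765070 + 50.4350 = 88.7115070 u
Δm = 88.7115070 − 87.88477 = 0.8267370 u
E_B = 0.8267370 × 931.49 = 770.097 MeV
In joules: 770.097 MeV × 1.602e-13 J/MeV = 1.2337e-10 J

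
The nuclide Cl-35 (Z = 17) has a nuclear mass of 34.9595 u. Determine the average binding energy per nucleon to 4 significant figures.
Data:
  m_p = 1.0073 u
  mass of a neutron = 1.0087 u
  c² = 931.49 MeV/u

8.548 MeV/nucleon

Mass of separated nucleons = 17(1.0073) + 18(1.0087) = 17.1241 + 18.1566 = 35.2807 u
The mass defect is 35.2807 − 34.9595 = 0.3212 u.
E_B = 0.3212 × 931.49 = 299.195 MeV
Dividing by A = 35 gives 8.548 MeV per nucleon.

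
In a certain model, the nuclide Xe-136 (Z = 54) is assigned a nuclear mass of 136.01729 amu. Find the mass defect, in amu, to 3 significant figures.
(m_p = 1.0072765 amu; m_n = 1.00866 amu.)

With 54 protons and 82 neutrons (A = 136):
Total constituent mass: 54 × 1.0072765 + 82 × 1.00866 = 137.1030510 amu
Mass defect Δm = 137.1030510 − 136.01729 = 1.0857610 amu

1.09 amu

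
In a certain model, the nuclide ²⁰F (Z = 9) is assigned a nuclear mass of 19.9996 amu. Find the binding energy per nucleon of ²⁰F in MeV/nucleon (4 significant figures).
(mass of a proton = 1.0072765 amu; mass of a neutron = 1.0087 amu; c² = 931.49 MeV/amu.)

The nucleus contains 9 protons and 20 − 9 = 11 neutrons.
Mass of separated nucleons = 9(1.0072765) + 11(1.0087) = 9.0654885 + 11.0957 = 20.1611885 amu
The mass defect is 20.1611885 − 19.9996 = 0.1615885 amu.
Binding energy = Δm·c² = 0.1615885 × 931.49 MeV/amu = 150.518 MeV
BE/A = 150.518 MeV / 20 = 7.526 MeV/nucleon

7.526 MeV/nucleon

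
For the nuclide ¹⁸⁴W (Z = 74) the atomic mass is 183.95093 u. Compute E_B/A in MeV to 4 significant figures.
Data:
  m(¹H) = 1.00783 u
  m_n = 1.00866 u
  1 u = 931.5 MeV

8.004 MeV/nucleon

The nucleus contains 74 protons and 184 − 74 = 110 neutrons.
Mass of separated nucleons = 74(1.00783) + 110(1.00866) = 74.57942 + 110.95260 = 185.53202 u
Mass defect Δm = 185.53202 − 183.95093 = 1.58109 u
E_B = 1.58109 × 931.5 = 1472.79 MeV
BE/A = 1472.79 MeV / 184 = 8.004 MeV/nucleon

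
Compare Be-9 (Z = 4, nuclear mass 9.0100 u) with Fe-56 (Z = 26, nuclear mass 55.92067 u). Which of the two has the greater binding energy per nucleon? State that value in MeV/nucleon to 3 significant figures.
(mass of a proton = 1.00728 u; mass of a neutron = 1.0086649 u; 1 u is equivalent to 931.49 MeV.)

Fe-56; 8.79 MeV/nucleon

Be-9: Σm = 4(1.00728) + 5(1.0086649) = 9.0724445 u; Δm = 0.0624445 u; E_B = 58.166 MeV; E_B/A = 6.463 MeV
Fe-56: Σm = 26(1.00728) + 30(1.0086649) = 56.4492270 u; Δm = 0.5285570 u; E_B = 492.35 MeV; E_B/A = 8.792 MeV
Fe-56 has the higher binding energy per nucleon, so it is the more tightly bound nucleus.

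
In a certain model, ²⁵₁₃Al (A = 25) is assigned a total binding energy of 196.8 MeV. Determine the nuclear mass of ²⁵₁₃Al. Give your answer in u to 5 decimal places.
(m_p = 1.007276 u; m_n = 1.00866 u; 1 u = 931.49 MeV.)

Mass defect = 196.8 MeV / (931.49 MeV/u) = 0.2112744 u
Constituent mass = 13(1.007276) + 12(1.00866) = 25.198508 u
Nuclear mass = 25.198508 − 0.2112744 = 24.9872336 u ≈ 24.98723 u (to 5 decimal places)

24.98723 u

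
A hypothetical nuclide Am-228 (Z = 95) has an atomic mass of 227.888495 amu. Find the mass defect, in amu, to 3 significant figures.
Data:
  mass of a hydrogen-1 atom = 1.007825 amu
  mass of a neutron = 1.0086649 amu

2.01 amu

Total constituent mass: 95 × 1.007825 + 133 × 1.0086649 = 229.8958067 amu
The mass defect is 229.8958067 − 227.888495 = 2.0073117 amu.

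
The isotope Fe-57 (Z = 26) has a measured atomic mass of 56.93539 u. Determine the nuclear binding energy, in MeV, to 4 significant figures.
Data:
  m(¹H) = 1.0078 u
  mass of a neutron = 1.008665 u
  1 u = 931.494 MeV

Z = 26, so N = A − Z = 57 − 26 = 31.
Mass of separated nucleons = 26(1.0078) + 31(1.008665) = 26.2028 + 31.268615 = 57.471415 u
Mass defect Δm = 57.471415 − 56.93539 = 0.536025 u
Converting to energy: 0.536025 u × 931.494 MeV/u = 499.304 MeV

499.3 MeV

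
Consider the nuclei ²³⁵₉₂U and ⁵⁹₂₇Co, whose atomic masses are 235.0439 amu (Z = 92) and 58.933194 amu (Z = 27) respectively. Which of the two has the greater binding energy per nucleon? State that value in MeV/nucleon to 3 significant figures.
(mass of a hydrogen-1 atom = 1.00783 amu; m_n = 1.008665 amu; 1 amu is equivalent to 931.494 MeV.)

⁵⁹₂₇Co; 8.77 MeV/nucleon

²³⁵₉₂U: Σm = 92(1.00783) + 143(1.008665) = 236.959455 amu; Δm = 1.915555 amu; E_B = 1784.3 MeV; E_B/A = 7.593 MeV
⁵⁹₂₇Co: Σm = 27(1.00783) + 32(1.008665) = 59.488690 amu; Δm = 0.555496 amu; E_B = 517.44 MeV; E_B/A = 8.770 MeV
⁵⁹₂₇Co has the higher binding energy per nucleon, so it is the more tightly bound nucleus.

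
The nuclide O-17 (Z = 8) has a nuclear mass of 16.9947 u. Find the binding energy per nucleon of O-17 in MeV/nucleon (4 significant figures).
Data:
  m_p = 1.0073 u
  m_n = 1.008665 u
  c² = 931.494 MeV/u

With 8 protons and 9 neutrons (A = 17):
Mass of separated nucleons = 8(1.0073) + 9(1.008665) = 8.0584 + 9.077985 = 17.136385 u
Mass defect Δm = 17.136385 − 16.9947 = 0.141685 u
Binding energy = Δm·c² = 0.141685 × 931.494 MeV/u = 131.979 MeV
Per nucleon: 131.979 / 17 = 7.763 MeV

7.763 MeV/nucleon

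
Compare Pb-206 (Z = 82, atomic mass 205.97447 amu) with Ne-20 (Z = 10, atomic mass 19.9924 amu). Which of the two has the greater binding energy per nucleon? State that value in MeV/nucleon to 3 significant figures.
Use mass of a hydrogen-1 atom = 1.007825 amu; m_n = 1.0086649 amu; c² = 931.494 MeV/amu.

Pb-206: Σm = 82(1.007825) + 124(1.0086649) = 207.7160976 amu; Δm = 1.7416276 amu; E_B = 1622.3 MeV; E_B/A = 7.875 MeV
Ne-20: Σm = 10(1.007825) + 10(1.0086649) = 20.1648990 amu; Δm = 0.1724990 amu; E_B = 160.68 MeV; E_B/A = 8.034 MeV
Ne-20 has the higher binding energy per nucleon, so it is the more tightly bound nucleus.

Ne-20; 8.03 MeV/nucleon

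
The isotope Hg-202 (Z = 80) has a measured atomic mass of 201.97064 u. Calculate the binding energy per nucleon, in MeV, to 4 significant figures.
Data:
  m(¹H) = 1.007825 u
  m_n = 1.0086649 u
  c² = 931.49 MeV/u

The nucleus contains 80 protons and 202 − 80 = 122 neutrons.
Total constituent mass: 80 × 1.007825 + 122 × 1.0086649 = 203.6831178 u
Mass defect Δm = 203.6831178 − 201.97064 = 1.7124778 u
E_B = 1.7124778 × 931.49 = 1595.16 MeV
BE/A = 1595.16 MeV / 202 = 7.897 MeV/nucleon

7.897 MeV/nucleon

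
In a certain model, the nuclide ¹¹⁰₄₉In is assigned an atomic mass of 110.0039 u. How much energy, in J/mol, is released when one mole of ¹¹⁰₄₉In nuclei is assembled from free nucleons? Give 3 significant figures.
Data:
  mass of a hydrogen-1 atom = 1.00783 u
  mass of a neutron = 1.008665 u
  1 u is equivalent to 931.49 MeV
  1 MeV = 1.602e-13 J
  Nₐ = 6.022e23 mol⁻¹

8.16e+13 J/mol

Mass of separated nucleons = 49(1.00783) + 61(1.008665) = 49.38367 + 61.528565 = 110.912235 u
The mass defect is 110.912235 − 110.0039 = 0.908335 u.
E_B = 0.908335 × 931.49 = 846.105 MeV
Per nucleus in joules: 846.105 MeV × 1.602e-13 J/MeV = 1.3555e-10 J
Per mole: 1.3555e-10 J × 6.022e23 mol⁻¹ = 8.1628e+13 J/mol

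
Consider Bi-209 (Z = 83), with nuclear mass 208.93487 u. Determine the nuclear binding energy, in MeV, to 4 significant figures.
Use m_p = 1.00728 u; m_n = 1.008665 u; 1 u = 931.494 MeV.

1641 MeV

Mass of separated nucleons = 83(1.00728) + 126(1.008665) = 83.60424 + 127.091790 = 210.696030 u
The mass defect is 210.696030 − 208.93487 = 1.761160 u.
Binding energy = Δm·c² = 1.761160 × 931.494 MeV/u = 1640.51 MeV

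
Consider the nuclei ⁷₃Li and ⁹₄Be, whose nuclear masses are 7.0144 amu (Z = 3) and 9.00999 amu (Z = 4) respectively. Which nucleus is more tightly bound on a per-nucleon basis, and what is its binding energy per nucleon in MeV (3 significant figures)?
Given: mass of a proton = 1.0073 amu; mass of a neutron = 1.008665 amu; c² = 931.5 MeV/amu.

⁷₃Li: Σm = 3(1.0073) + 4(1.008665) = 7.056560 amu; Δm = 0.042160 amu; E_B = 39.272 MeV; E_B/A = 5.610 MeV
⁹₄Be: Σm = 4(1.0073) + 5(1.008665) = 9.072525 amu; Δm = 0.062535 amu; E_B = 58.251 MeV; E_B/A = 6.472 MeV
⁹₄Be has the higher binding energy per nucleon, so it is the more tightly bound nucleus.

⁹₄Be; 6.47 MeV/nucleon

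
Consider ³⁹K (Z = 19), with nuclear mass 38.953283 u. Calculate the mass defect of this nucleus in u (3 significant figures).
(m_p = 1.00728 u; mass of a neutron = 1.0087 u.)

0.359 u

The nucleus contains 19 protons and 39 − 19 = 20 neutrons.
Σm = 19·m_p + 20·m_n = 19.13832 + 20.1740 = 39.31232 u
Mass defect Δm = 39.31232 − 38.953283 = 0.359037 u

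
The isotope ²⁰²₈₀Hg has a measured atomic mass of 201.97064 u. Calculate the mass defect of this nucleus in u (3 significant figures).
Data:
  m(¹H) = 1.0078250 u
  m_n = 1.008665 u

Mass of separated nucleons = 80(1.0078250) + 122(1.008665) = 80.6260000 + 123.057130 = 203.6831300 u
Mass defect Δm = 203.6831300 − 201.97064 = 1.7124900 u

1.71 u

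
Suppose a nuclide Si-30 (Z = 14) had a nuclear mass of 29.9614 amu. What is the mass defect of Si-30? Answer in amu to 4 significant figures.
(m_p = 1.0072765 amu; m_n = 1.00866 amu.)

0.2790 amu

Σm = 14·m_p + 16·m_n = 14.1018710 + 16.13856 = 30.2404310 amu
The mass defect is 30.2404310 − 29.9614 = 0.2790310 amu.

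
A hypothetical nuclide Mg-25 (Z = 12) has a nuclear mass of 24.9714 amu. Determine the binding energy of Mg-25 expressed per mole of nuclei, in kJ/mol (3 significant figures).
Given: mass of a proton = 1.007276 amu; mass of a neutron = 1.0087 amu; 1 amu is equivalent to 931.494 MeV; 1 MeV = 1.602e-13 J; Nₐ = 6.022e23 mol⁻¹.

2.06e+10 kJ/mol

The nucleus contains 12 protons and 25 − 12 = 13 neutrons.
Σm = 12·m_p + 13·m_n = 12.087312 + 13.1131 = 25.200412 amu
Δm = 25.200412 − 24.9714 = 0.229012 amu
Binding energy = Δm·c² = 0.229012 × 931.494 MeV/amu = 213.323 MeV
Per nucleus in joules: 213.323 MeV × 1.602e-13 J/MeV = 3.4174e-11 J
Per mole: 3.4174e-11 J × 6.022e23 mol⁻¹ = 2.0580e+13 J/mol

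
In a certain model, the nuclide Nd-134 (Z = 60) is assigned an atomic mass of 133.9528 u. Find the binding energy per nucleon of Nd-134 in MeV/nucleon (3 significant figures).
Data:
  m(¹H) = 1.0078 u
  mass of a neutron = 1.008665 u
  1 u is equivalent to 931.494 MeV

The nucleus contains 60 protons and 134 − 60 = 74 neutrons.
Σm = 60·m(¹H) + 74·m_n = 60.4680 + 74.641210 = 135.109210 u
The mass defect is 135.109210 − 133.9528 = 1.156410 u.
Binding energy = Δm·c² = 1.156410 × 931.494 MeV/u = 1077.19 MeV
Per nucleon: 1077.19 / 134 = 8.039 MeV

8.04 MeV/nucleon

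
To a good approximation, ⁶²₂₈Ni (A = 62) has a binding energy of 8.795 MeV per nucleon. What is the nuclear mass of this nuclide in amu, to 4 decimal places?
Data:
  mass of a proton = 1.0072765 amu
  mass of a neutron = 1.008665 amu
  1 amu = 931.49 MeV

Total binding energy = 62 × 8.795 = 545.290 MeV
Mass defect = 545.290 MeV / (931.49 MeV/amu) = 0.585395 amu
Constituent mass = 28(1.0072765) + 34(1.008665) = 62.4983520 amu
Nuclear mass = 62.4983520 − 0.585395 = 61.9129570 amu ≈ 61.9130 amu (to 4 decimal places)

61.9130 amu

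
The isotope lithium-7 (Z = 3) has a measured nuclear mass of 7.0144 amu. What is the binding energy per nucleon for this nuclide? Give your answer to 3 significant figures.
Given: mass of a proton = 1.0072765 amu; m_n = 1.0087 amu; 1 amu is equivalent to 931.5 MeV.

The nucleus contains 3 protons and 7 − 3 = 4 neutrons.
Mass of separated nucleons = 3(1.0072765) + 4(1.0087) = 3.0218295 + 4.0348 = 7.0566295 amu
The mass defect is 7.0566295 − 7.0144 = 0.0422295 amu.
Converting to energy: 0.0422295 amu × 931.5 MeV/amu = 39.3368 MeV
Per nucleon: 39.3368 / 7 = 5.620 MeV

5.62 MeV/nucleon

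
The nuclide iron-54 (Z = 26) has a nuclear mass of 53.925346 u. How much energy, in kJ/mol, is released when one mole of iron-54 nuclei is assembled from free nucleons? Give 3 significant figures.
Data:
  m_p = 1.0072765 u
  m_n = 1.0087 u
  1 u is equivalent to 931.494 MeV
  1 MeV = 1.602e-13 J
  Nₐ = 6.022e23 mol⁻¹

Z = 26, so N = A − Z = 54 − 26 = 28.
Σm = 26·m_p + 28·m_n = 26.1891890 + 28.2436 = 54.4327890 u
Mass defect Δm = 54.4327890 − 53.925346 = 0.5074430 u
Converting to energy: 0.5074430 u × 931.494 MeV/u = 472.680 MeV
Per nucleus in joules: 472.680 MeV × 1.602e-13 J/MeV = 7.5723e-11 J
Per mole: 7.5723e-11 J × 6.022e23 mol⁻¹ = 4.5600e+13 J/mol

4.56e+10 kJ/mol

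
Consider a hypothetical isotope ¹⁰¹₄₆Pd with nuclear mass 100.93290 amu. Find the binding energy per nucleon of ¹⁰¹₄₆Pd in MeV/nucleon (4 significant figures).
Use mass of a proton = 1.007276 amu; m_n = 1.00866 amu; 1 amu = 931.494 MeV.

8.098 MeV/nucleon

With 46 protons and 55 neutrons (A = 101):
Total constituent mass: 46 × 1.007276 + 55 × 1.00866 = 101.810996 amu
The mass defect is 101.810996 − 100.93290 = 0.878096 amu.
E_B = 0.878096 × 931.494 = 817.941 MeV
Dividing by A = 101 gives 8.098 MeV per nucleon.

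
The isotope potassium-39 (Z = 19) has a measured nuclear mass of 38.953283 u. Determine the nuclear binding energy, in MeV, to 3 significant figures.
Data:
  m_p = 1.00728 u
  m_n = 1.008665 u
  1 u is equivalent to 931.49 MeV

334 MeV

With 19 protons and 20 neutrons (A = 39):
Σm = 19·m_p + 20·m_n = 19.13832 + 20.173300 = 39.311620 u
Δm = 39.311620 − 38.953283 = 0.358337 u
Binding energy = Δm·c² = 0.358337 × 931.49 MeV/u = 333.787 MeV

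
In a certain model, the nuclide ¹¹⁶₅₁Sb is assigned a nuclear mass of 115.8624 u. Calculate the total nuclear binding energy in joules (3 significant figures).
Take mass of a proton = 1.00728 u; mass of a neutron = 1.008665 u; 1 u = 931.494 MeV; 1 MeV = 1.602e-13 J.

Total constituent mass: 51 × 1.00728 + 65 × 1.008665 = 116.934505 u
The mass defect is 116.934505 − 115.8624 = 1.072105 u.
Converting to energy: 1.072105 u × 931.494 MeV/u = 998.659 MeV
In joules: 998.659 MeV × 1.602e-13 J/MeV = 1.5999e-10 J

1.60e-10 J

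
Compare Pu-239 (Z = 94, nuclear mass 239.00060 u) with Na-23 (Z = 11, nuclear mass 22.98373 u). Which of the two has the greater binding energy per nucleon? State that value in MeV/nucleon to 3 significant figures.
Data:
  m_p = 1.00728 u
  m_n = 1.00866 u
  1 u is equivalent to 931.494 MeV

Pu-239: Σm = 94(1.00728) + 145(1.00866) = 240.94002 u; Δm = 1.93942 u; E_B = 1806.6 MeV; E_B/A = 7.559 MeV
Na-23: Σm = 11(1.00728) + 12(1.00866) = 23.18400 u; Δm = 0.20027 u; E_B = 186.55 MeV; E_B/A = 8.111 MeV
Na-23 has the higher binding energy per nucleon, so it is the more tightly bound nucleus.

Na-23; 8.11 MeV/nucleon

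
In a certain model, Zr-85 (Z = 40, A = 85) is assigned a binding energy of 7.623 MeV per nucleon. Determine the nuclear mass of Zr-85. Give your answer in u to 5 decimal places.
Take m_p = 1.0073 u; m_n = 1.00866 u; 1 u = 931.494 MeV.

Total binding energy = 85 × 7.623 = 647.955 MeV
Mass defect = 647.955 MeV / (931.494 MeV/u) = 0.6956083 u
Constituent mass = 40(1.0073) + 45(1.00866) = 85.68170 u
Nuclear mass = 85.68170 − 0.6956083 = 84.9860917 u ≈ 84.98609 u (to 5 decimal places)

84.98609 u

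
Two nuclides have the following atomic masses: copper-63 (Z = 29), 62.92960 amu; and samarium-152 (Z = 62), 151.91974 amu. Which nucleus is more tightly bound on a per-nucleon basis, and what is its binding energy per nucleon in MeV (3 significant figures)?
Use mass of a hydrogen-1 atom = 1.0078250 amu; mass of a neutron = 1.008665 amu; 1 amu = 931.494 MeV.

copper-63; 8.75 MeV/nucleon

copper-63: Σm = 29(1.0078250) + 34(1.008665) = 63.5215350 amu; Δm = 0.5919350 amu; E_B = 551.38 MeV; E_B/A = 8.752 MeV
samarium-152: Σm = 62(1.0078250) + 90(1.008665) = 153.2650000 amu; Δm = 1.3452600 amu; E_B = 1253.1 MeV; E_B/A = 8.244 MeV
copper-63 has the higher binding energy per nucleon, so it is the more tightly bound nucleus.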